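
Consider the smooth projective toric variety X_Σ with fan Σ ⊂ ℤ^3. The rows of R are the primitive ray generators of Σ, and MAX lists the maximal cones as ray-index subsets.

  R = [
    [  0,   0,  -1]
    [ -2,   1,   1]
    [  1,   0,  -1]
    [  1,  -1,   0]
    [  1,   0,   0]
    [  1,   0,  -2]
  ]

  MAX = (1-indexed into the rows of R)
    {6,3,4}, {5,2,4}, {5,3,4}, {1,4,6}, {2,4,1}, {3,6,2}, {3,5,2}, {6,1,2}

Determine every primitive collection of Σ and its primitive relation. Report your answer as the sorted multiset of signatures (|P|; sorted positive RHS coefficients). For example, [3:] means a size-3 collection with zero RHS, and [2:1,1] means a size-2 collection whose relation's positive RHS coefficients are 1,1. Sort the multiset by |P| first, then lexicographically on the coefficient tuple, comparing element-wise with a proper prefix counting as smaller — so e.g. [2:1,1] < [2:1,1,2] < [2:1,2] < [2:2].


Σ has 5 primitive collections:

  P = {1,3}:  v_{1} + v_{3} = v_{6} — sig = [2:1]
  P = {1,5}:  v_{1} + v_{5} = v_{3} — sig = [2:1]
  P = {5,6}:  v_{5} + v_{6} = 2·v_{3} — sig = [2:2]
  P = {2,3,4}:  v_{2} + v_{3} + v_{4} = 0 — sig = [3:]
  P = {2,4,6}:  v_{2} + v_{4} + v_{6} = v_{1} — sig = [3:1]

Signatures (|P|; sorted positive RHS coefficients), sorted:
    |P|=2: 3 collections, coeffs (1), (1), (2)
    |P|=3: 2 collections, coeffs (), (1)


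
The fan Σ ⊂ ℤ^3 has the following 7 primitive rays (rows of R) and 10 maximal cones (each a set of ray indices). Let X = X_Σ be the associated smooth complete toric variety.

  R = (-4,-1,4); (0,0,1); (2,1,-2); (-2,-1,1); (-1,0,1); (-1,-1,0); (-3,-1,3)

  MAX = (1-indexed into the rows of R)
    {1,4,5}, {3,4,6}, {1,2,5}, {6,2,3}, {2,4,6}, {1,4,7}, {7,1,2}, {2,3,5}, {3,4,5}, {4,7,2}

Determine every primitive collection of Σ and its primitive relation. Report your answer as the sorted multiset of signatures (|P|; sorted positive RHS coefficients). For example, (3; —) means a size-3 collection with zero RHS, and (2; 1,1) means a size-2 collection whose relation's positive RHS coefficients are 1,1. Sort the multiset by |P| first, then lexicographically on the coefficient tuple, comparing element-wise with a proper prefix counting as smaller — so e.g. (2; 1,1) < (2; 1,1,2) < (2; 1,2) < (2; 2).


Σ has 9 primitive collections:

  • {3,7}:  v_{3} + v_{7} = v_{5}  →  sig = (2; 1)
  • {5,6}:  v_{5} + v_{6} = v_{4}  →  sig = (2; 1)
  • {5,7}:  v_{5} + v_{7} = v_{1}  →  sig = (2; 1)
  • {1,6}:  v_{1} + v_{6} = v_{4} + v_{7}  →  sig = (2; 1,1)
  • {6,7}:  v_{6} + v_{7} = v_{2} + 2·v_{4}  →  sig = (2; 1,2)
  • {1,3}:  v_{1} + v_{3} = 2·v_{5}  →  sig = (2; 2)
  • {2,3,4}:  v_{2} + v_{3} + v_{4} = 0  →  sig = (3; —)
  • {2,4,5}:  v_{2} + v_{4} + v_{5} = v_{7}  →  sig = (3; 1)
  • {1,2,4}:  v_{1} + v_{2} + v_{4} = 2·v_{7}  →  sig = (3; 2)

Hence PRS(X_Σ) =
{ (2; 1) ×3,  (2; 1,1),  (2; 1,2),  (2; 2),  (3; —),  (3; 1),  (3; 2) }


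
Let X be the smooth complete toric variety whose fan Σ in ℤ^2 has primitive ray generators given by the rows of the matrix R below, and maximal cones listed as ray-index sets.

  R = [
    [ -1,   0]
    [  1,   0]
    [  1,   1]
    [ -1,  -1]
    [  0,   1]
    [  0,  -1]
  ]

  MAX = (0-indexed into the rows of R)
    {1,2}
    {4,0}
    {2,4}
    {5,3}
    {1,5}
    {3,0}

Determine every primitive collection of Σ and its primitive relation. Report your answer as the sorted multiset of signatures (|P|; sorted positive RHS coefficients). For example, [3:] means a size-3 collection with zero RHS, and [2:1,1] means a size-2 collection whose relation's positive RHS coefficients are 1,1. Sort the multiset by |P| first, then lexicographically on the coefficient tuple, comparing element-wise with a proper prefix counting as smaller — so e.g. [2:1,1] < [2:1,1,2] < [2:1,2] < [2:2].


9 collections generate NE(X_Σ); each relation:

  {0,1}:  v_{0} + v_{1} = 0  ⇒ sig = [2:]
  {2,3}:  v_{2} + v_{3} = 0  ⇒ sig = [2:]
  {4,5}:  v_{4} + v_{5} = 0  ⇒ sig = [2:]
  {0,2}:  v_{0} + v_{2} = v_{4}  ⇒ sig = [2:1]
  {0,5}:  v_{0} + v_{5} = v_{3}  ⇒ sig = [2:1]
  {1,3}:  v_{1} + v_{3} = v_{5}  ⇒ sig = [2:1]
  {1,4}:  v_{1} + v_{4} = v_{2}  ⇒ sig = [2:1]
  {2,5}:  v_{2} + v_{5} = v_{1}  ⇒ sig = [2:1]
  {3,4}:  v_{3} + v_{4} = v_{0}  ⇒ sig = [2:1]

so the primitive-relation signature multiset is
{ [2:] ×3,  [2:1] ×6 }


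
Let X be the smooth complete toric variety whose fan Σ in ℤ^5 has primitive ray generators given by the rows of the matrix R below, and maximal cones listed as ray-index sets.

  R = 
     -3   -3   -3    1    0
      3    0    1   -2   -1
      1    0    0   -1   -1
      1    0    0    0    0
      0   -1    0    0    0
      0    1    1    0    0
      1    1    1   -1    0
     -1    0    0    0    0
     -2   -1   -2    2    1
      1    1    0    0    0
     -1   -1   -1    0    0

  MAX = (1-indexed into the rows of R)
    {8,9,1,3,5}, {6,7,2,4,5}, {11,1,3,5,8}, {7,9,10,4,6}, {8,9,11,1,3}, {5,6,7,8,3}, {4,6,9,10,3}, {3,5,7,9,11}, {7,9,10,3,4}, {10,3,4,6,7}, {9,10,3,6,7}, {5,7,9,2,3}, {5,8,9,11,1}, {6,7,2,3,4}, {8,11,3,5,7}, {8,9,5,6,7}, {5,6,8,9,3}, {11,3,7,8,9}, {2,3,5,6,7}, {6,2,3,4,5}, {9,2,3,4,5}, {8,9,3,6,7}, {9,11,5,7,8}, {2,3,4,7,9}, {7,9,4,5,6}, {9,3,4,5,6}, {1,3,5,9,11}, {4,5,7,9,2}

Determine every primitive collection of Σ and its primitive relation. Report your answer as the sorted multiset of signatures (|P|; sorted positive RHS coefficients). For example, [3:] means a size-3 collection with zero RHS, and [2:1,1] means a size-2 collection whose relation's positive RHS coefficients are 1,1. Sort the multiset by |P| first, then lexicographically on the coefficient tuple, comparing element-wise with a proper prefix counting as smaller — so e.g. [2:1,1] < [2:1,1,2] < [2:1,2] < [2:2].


The 20 primitive collections of Σ (r=11, n=5):

  {4,8}:  v_{4} + v_{8} = 0  ⟹  sig = [2:]
  {5,10}:  v_{5} + v_{10} = v_{4}  ⟹  sig = [2:1]
  {6,11}:  v_{6} + v_{11} = v_{8}  ⟹  sig = [2:1]
  {1,10}:  v_{1} + v_{10} = v_{3} + v_{9} + v_{11}  ⟹  sig = [2:1,1,1]
  {2,8}:  v_{2} + v_{8} = v_{3} + v_{5} + v_{7}  ⟹  sig = [2:1,1,1]
  {10,11}:  v_{10} + v_{11} = v_{3} + v_{7} + v_{9}  ⟹  sig = [2:1,1,1]
  {1,4}:  v_{1} + v_{4} = v_{3} + v_{5} + v_{9} + v_{11}  ⟹  sig = [2:1,1,1,1]
  {4,11}:  v_{4} + v_{11} = v_{3} + v_{5} + v_{7} + v_{9}  ⟹  sig = [2:1,1,1,1]
  {8,10}:  v_{8} + v_{10} = v_{3} + v_{6} + v_{7} + v_{9}  ⟹  sig = [2:1,1,1,1]
  {1,6}:  v_{1} + v_{6} = v_{3} + v_{5} + 2·v_{8} + v_{9}  ⟹  sig = [2:1,1,1,2]
  {1,2}:  v_{1} + v_{2} = 2·v_{3} + 2·v_{5} + v_{7} + v_{9} + v_{11}  ⟹  sig = [2:1,1,1,2,2]
  {2,10}:  v_{2} + v_{10} = v_{3} + 2·v_{4} + v_{7}  ⟹  sig = [2:1,1,2]
  {2,11}:  v_{2} + v_{11} = 2·v_{3} + 2·v_{5} + 2·v_{7} + v_{9}  ⟹  sig = [2:1,2,2,2]
  {1,7}:  v_{1} + v_{7} = 2·v_{11}  ⟹  sig = [2:2]
  {2,6,9}:  v_{2} + v_{6} + v_{9} = v_{4}  ⟹  sig = [3:1]
  {3,4,5,7}:  v_{3} + v_{4} + v_{5} + v_{7} = v_{2}  ⟹  sig = [4:1]
  {3,5,6,7,9}:  v_{3} + v_{5} + v_{6} + v_{7} + v_{9} = 0  ⟹  sig = [5:]
  {3,4,6,7,9}:  v_{3} + v_{4} + v_{6} + v_{7} + v_{9} = v_{10}  ⟹  sig = [5:1]
  {3,5,7,8,9}:  v_{3} + v_{5} + v_{7} + v_{8} + v_{9} = v_{11}  ⟹  sig = [5:1]
  {3,5,8,9,11}:  v_{3} + v_{5} + v_{8} + v_{9} + v_{11} = v_{1}  ⟹  sig = [5:1]

so the primitive-relation signature multiset is
    |P|=2: 14 collections, coeffs (), (1), (1), (1,1,1), (1,1,1), (1,1,1), (1,1,1,1), (1,1,1,1), (1,1,1,1), (1,1,1,2), (1,1,1,2,2), (1,1,2), (1,2,2,2), (2)
    |P|=3: 1 collection, coeffs (1)
    |P|=4: 1 collection, coeffs (1)
    |P|=5: 4 collections, coeffs (), (1), (1), (1)


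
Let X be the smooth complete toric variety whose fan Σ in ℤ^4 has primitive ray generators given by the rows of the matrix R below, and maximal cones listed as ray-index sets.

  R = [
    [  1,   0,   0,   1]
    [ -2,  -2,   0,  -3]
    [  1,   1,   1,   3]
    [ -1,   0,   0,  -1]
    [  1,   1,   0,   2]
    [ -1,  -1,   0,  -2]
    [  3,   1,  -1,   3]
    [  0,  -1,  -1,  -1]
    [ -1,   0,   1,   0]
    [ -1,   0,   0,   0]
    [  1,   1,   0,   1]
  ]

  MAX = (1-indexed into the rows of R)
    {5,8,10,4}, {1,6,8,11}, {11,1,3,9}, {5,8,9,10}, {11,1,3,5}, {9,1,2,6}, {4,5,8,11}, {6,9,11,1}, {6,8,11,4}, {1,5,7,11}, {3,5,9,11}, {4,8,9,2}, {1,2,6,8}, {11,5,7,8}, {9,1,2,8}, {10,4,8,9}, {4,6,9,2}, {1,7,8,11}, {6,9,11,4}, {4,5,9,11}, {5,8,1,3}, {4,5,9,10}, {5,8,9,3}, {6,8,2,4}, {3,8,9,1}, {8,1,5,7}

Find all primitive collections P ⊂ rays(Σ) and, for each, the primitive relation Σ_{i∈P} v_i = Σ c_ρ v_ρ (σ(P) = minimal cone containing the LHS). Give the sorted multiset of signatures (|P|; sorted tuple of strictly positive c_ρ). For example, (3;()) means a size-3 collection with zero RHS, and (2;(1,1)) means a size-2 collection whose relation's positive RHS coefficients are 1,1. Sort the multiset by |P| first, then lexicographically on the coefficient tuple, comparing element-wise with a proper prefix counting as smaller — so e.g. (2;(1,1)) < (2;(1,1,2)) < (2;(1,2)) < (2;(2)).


Δ(Σ) — 11 vertices, 24 min non-faces:

  • {1,4}:  v_{1} + v_{4} = 0  ⇒ sig = (2;())
  • {5,6}:  v_{5} + v_{6} = 0  ⇒ sig = (2;())
  • {2,11}:  v_{2} + v_{11} = v_{6}  ⇒ sig = (2;(1))
  • {2,5}:  v_{2} + v_{5} = v_{8} + v_{9}  ⇒ sig = (2;(1,1))
  • {2,7}:  v_{2} + v_{7} = v_{1} + v_{8}  ⇒ sig = (2;(1,1))
  • {3,4}:  v_{3} + v_{4} = v_{5} + v_{9}  ⇒ sig = (2;(1,1))
  • {3,6}:  v_{3} + v_{6} = v_{1} + v_{9}  ⇒ sig = (2;(1,1))
  • {7,9}:  v_{7} + v_{9} = v_{1} + v_{5}  ⇒ sig = (2;(1,1))
  • {10,11}:  v_{10} + v_{11} = v_{4} + v_{5}  ⇒ sig = (2;(1,1))
  • {1,10}:  v_{1} + v_{10} = v_{5} + v_{8} + v_{9}  ⇒ sig = (2;(1,1,1))
  • {4,7}:  v_{4} + v_{7} = v_{5} + v_{8} + v_{11}  ⇒ sig = (2;(1,1,1))
  • {6,7}:  v_{6} + v_{7} = v_{1} + v_{8} + v_{11}  ⇒ sig = (2;(1,1,1))
  • {6,10}:  v_{6} + v_{10} = v_{4} + v_{8} + v_{9}  ⇒ sig = (2;(1,1,1))
  • {2,3}:  v_{2} + v_{3} = v_{1} + v_{8} + 2·v_{9}  ⇒ sig = (2;(1,1,2))
  • {7,10}:  v_{7} + v_{10} = 2·v_{5} + v_{8}  ⇒ sig = (2;(1,2))
  • {2,10}:  v_{2} + v_{10} = v_{4} + 2·v_{8} + 2·v_{9}  ⇒ sig = (2;(1,2,2))
  • {3,10}:  v_{3} + v_{10} = 2·v_{5} + v_{8} + 2·v_{9}  ⇒ sig = (2;(1,2,2))
  • {3,7}:  v_{3} + v_{7} = 2·v_{1} + 2·v_{5}  ⇒ sig = (2;(2,2))
  • {8,9,11}:  v_{8} + v_{9} + v_{11} = 0  ⇒ sig = (3;())
  • {1,5,9}:  v_{1} + v_{5} + v_{9} = v_{3}  ⇒ sig = (3;(1))
  • {6,8,9}:  v_{6} + v_{8} + v_{9} = v_{2}  ⇒ sig = (3;(1))
  • {3,8,11}:  v_{3} + v_{8} + v_{11} = v_{1} + v_{5}  ⇒ sig = (3;(1,1))
  • {1,5,8,11}:  v_{1} + v_{5} + v_{8} + v_{11} = v_{7}  ⇒ sig = (4;(1))
  • {4,5,8,9}:  v_{4} + v_{5} + v_{8} + v_{9} = v_{10}  ⇒ sig = (4;(1))

Sorted signature multiset PRS(X):
    (2;())
    (2;())
    (2;(1))
    (2;(1,1))
    (2;(1,1))
    (2;(1,1))
    (2;(1,1))
    (2;(1,1))
    (2;(1,1))
    (2;(1,1,1))
    (2;(1,1,1))
    (2;(1,1,1))
    (2;(1,1,1))
    (2;(1,1,2))
    (2;(1,2))
    (2;(1,2,2))
    (2;(1,2,2))
    (2;(2,2))
    (3;())
    (3;(1))
    (3;(1))
    (3;(1,1))
    (4;(1))
    (4;(1))


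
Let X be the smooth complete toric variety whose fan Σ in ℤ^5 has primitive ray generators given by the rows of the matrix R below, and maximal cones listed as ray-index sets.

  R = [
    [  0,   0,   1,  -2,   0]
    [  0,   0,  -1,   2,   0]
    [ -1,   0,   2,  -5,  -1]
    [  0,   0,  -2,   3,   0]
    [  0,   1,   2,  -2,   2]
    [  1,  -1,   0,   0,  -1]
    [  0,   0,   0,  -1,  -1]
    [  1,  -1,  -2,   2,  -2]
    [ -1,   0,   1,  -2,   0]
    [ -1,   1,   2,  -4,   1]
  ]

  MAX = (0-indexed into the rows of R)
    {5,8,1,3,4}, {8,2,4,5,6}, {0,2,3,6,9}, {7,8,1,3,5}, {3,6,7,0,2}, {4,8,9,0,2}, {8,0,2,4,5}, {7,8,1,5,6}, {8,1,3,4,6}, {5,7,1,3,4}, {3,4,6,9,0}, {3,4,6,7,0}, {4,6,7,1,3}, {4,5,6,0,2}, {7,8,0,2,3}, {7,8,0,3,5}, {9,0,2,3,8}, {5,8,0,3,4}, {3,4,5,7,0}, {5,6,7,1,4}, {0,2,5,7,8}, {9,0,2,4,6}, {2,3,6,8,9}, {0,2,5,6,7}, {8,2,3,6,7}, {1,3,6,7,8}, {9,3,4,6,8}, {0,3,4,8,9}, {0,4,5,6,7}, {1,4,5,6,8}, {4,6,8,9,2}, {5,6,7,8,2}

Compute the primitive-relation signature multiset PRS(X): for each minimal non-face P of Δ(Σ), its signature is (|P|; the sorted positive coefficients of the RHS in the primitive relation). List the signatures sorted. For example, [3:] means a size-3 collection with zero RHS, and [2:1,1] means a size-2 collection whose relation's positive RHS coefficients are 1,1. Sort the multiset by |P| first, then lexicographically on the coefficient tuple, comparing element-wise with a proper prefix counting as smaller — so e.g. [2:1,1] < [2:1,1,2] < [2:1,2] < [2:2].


11 collections generate NE(X_Σ); each relation:

  {0,1}:  v_{0} + v_{1} = 0 — sig = [2:]
  {1,2}:  v_{1} + v_{2} = v_{6} + v_{8} — sig = [2:1,1]
  {1,9}:  v_{1} + v_{9} = v_{3} + v_{4} + v_{6} + v_{8} — sig = [2:1,1,1,1]
  {7,9}:  v_{7} + v_{9} = 2·v_{0} + v_{3} + v_{6} — sig = [2:1,1,2]
  {5,9}:  v_{5} + v_{9} = 2·v_{0} — sig = [2:2]
  {0,6,8}:  v_{0} + v_{6} + v_{8} = v_{2} — sig = [3:1]
  {2,3,4}:  v_{2} + v_{3} + v_{4} = v_{9} — sig = [3:1]
  {3,5,6}:  v_{3} + v_{5} + v_{6} = v_{7} — sig = [3:1]
  {4,7,8}:  v_{4} + v_{7} + v_{8} = v_{0} — sig = [3:1]
  {2,3,5}:  v_{2} + v_{3} + v_{5} = v_{0} + v_{7} + v_{8} — sig = [3:1,1,1]
  {2,4,7}:  v_{2} + v_{4} + v_{7} = 2·v_{0} + v_{6} — sig = [3:1,2]

Signatures (|P|; sorted positive RHS coefficients), sorted:
    |P|=2: 5 collections, coeffs (), (1,1), (1,1,1,1), (1,1,2), (2)
    |P|=3: 6 collections, coeffs (1), (1), (1), (1), (1,1,1), (1,2)


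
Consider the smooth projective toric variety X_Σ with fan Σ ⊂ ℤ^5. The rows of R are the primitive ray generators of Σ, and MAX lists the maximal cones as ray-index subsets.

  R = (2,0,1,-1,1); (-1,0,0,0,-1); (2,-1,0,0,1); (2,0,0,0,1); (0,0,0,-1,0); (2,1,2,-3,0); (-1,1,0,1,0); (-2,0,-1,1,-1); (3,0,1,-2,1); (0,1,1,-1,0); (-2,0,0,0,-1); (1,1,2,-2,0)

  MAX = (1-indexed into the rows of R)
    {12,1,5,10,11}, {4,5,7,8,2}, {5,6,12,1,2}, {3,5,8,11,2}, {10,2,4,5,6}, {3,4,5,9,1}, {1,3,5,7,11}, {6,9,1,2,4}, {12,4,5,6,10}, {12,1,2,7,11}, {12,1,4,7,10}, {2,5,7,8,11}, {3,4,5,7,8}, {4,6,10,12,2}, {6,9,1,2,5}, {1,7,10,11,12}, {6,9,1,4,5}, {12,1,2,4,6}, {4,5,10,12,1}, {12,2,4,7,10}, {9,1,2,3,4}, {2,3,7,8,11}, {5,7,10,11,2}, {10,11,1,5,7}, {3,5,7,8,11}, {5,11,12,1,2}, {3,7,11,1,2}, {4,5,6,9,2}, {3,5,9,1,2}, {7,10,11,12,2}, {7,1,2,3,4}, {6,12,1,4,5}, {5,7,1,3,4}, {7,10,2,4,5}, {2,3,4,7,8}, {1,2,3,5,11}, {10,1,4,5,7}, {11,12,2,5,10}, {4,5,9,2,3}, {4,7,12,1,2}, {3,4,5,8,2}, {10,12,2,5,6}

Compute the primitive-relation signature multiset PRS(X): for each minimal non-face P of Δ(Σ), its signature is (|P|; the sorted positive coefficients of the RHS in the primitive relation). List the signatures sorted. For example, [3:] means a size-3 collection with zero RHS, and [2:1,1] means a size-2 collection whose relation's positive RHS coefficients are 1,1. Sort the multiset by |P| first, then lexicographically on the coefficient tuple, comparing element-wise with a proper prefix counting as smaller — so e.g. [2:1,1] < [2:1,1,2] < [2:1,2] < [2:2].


Δ(Σ) — 12 vertices, 22 min non-faces:

  P = {1,8}:  v_{1} + v_{8} = 0  ⟹  sig = [2:]
  P = {4,11}:  v_{4} + v_{11} = 0  ⟹  sig = [2:]
  P = {3,10}:  v_{3} + v_{10} = v_{1}  ⟹  sig = [2:1]
  P = {7,9}:  v_{7} + v_{9} = v_{4} + v_{10}  ⟹  sig = [2:1,1]
  P = {8,12}:  v_{8} + v_{12} = v_{2} + v_{10}  ⟹  sig = [2:1,1]
  P = {9,12}:  v_{9} + v_{12} = v_{1} + v_{6}  ⟹  sig = [2:1,1]
  P = {3,6}:  v_{3} + v_{6} = v_{1} + v_{2} + v_{9}  ⟹  sig = [2:1,1,1]
  P = {6,11}:  v_{6} + v_{11} = v_{2} + v_{5} + v_{12}  ⟹  sig = [2:1,1,1]
  P = {8,9}:  v_{8} + v_{9} = v_{2} + v_{4} + v_{5}  ⟹  sig = [2:1,1,1]
  P = {8,10}:  v_{8} + v_{10} = v_{2} + v_{5} + v_{7}  ⟹  sig = [2:1,1,1]
  P = {9,10}:  v_{9} + v_{10} = v_{4} + v_{5} + v_{12}  ⟹  sig = [2:1,1,1]
  P = {9,11}:  v_{9} + v_{11} = v_{1} + v_{2} + v_{5}  ⟹  sig = [2:1,1,1]
  P = {6,8}:  v_{6} + v_{8} = 2·v_{2} + v_{4} + v_{5} + v_{10}  ⟹  sig = [2:1,1,1,2]
  P = {6,7}:  v_{6} + v_{7} = v_{2} + v_{4} + 2·v_{10}  ⟹  sig = [2:1,1,2]
  P = {3,12}:  v_{3} + v_{12} = 2·v_{1} + v_{2}  ⟹  sig = [2:1,2]
  P = {1,2,10}:  v_{1} + v_{2} + v_{10} = v_{12}  ⟹  sig = [3:1]
  P = {1,6,10}:  v_{1} + v_{6} + v_{10} = v_{4} + v_{5} + 2·v_{12}  ⟹  sig = [3:1,1,2]
  P = {5,7,12}:  v_{5} + v_{7} + v_{12} = 2·v_{10}  ⟹  sig = [3:2]
  P = {2,3,5,7}:  v_{2} + v_{3} + v_{5} + v_{7} = 0  ⟹  sig = [4:]
  P = {1,2,4,5}:  v_{1} + v_{2} + v_{4} + v_{5} = v_{9}  ⟹  sig = [4:1]
  P = {1,2,5,7}:  v_{1} + v_{2} + v_{5} + v_{7} = v_{10}  ⟹  sig = [4:1]
  P = {2,4,5,12}:  v_{2} + v_{4} + v_{5} + v_{12} = v_{6}  ⟹  sig = [4:1]

so the primitive-relation signature multiset is
    |P|=2: 15 collections, coeffs (), (), (1), (1,1), (1,1), (1,1), (1,1,1), (1,1,1), (1,1,1), (1,1,1), (1,1,1), (1,1,1), (1,1,1,2), (1,1,2), (1,2)
    |P|=3: 3 collections, coeffs (1), (1,1,2), (2)
    |P|=4: 4 collections, coeffs (), (1), (1), (1)


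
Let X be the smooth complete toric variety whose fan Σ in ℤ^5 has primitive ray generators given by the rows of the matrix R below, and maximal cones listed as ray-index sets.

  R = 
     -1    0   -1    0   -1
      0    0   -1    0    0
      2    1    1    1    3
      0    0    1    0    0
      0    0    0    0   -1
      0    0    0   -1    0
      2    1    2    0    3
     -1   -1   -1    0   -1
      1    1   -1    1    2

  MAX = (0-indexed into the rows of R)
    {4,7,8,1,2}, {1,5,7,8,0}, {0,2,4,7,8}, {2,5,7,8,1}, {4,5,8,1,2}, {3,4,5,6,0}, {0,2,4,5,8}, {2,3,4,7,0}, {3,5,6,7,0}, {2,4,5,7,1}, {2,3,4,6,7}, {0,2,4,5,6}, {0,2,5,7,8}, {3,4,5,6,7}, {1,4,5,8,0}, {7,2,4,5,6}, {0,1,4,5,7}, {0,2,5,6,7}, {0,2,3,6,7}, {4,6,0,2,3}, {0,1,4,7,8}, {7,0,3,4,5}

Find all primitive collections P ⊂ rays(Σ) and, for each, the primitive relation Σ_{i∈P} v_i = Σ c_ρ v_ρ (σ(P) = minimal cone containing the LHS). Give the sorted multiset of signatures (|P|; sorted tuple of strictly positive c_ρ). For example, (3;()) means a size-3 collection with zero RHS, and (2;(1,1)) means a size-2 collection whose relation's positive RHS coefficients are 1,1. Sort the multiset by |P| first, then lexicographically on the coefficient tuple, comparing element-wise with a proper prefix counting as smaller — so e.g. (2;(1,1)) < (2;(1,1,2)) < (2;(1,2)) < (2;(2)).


Minimal non-faces — 9 found among 9 rays, 22 max cones:

  P = {1,3}:  v_{1} + v_{3} = 0  →  sig = (2;())
  P = {1,6}:  v_{1} + v_{6} = v_{2} + v_{5}  →  sig = (2;(1,1))
  P = {3,8}:  v_{3} + v_{8} = v_{0} + v_{2}  →  sig = (2;(1,1))
  P = {6,8}:  v_{6} + v_{8} = v_{0} + 2·v_{2} + v_{5}  →  sig = (2;(1,1,2))
  P = {0,1,2}:  v_{0} + v_{1} + v_{2} = v_{8}  →  sig = (3;(1))
  P = {2,3,5}:  v_{2} + v_{3} + v_{5} = v_{6}  →  sig = (3;(1))
  P = {0,4,6,7}:  v_{0} + v_{4} + v_{6} + v_{7} = 0  →  sig = (4;())
  P = {4,5,7,8}:  v_{4} + v_{5} + v_{7} + v_{8} = 2·v_{1}  →  sig = (4;(2))
  P = {0,2,4,5,7}:  v_{0} + v_{2} + v_{4} + v_{5} + v_{7} = v_{1}  →  sig = (5;(1))

Signatures (|P|; sorted positive RHS coefficients), sorted:
    |P|=2: 4 collections, coeffs (), (1,1), (1,1), (1,1,2)
    |P|=3: 2 collections, coeffs (1), (1)
    |P|=4: 2 collections, coeffs (), (2)
    |P|=5: 1 collection, coeffs (1)


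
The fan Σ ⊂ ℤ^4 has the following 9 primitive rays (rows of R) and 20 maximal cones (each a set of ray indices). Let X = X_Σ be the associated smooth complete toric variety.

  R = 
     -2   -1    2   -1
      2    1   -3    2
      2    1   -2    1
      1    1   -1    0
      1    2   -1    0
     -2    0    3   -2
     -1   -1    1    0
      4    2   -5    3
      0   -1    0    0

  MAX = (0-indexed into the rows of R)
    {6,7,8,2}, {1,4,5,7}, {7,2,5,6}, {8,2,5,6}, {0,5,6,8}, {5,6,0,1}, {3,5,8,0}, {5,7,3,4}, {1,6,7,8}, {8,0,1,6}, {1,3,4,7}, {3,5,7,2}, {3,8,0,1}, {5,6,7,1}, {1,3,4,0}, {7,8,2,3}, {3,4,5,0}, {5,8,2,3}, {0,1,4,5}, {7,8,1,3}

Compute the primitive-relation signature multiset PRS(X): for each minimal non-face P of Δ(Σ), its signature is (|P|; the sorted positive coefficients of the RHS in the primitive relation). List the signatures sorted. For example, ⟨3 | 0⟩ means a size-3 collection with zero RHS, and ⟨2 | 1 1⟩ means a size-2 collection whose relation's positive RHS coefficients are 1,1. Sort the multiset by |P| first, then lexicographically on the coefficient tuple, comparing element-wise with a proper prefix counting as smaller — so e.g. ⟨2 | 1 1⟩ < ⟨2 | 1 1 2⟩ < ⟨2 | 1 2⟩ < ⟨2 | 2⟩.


The 10 primitive collections of Σ (r=9, n=4):

  • {0,2}:  v_{0} + v_{2} = 0  ⇒ sig = ⟨2 | 0⟩
  • {3,6}:  v_{3} + v_{6} = 0  ⇒ sig = ⟨2 | 0⟩
  • {0,7}:  v_{0} + v_{7} = v_{1}  ⇒ sig = ⟨2 | 1⟩
  • {1,2}:  v_{1} + v_{2} = v_{7}  ⇒ sig = ⟨2 | 1⟩
  • {4,8}:  v_{4} + v_{8} = v_{3}  ⇒ sig = ⟨2 | 1⟩
  • {4,6}:  v_{4} + v_{6} = v_{1} + v_{5}  ⇒ sig = ⟨2 | 1 1⟩
  • {2,4}:  v_{2} + v_{4} = v_{3} + v_{5} + v_{7}  ⇒ sig = ⟨2 | 1 1 1⟩
  • {1,5,8}:  v_{1} + v_{5} + v_{8} = 0  ⇒ sig = ⟨3 | 0⟩
  • {1,3,5}:  v_{1} + v_{3} + v_{5} = v_{4}  ⇒ sig = ⟨3 | 1⟩
  • {5,7,8}:  v_{5} + v_{7} + v_{8} = v_{2}  ⇒ sig = ⟨3 | 1⟩

so the primitive-relation signature multiset is
{ ⟨2 | 0⟩ ×2,  ⟨2 | 1⟩ ×3,  ⟨2 | 1 1⟩,  ⟨2 | 1 1 1⟩,  ⟨3 | 0⟩,  ⟨3 | 1⟩ ×2 }


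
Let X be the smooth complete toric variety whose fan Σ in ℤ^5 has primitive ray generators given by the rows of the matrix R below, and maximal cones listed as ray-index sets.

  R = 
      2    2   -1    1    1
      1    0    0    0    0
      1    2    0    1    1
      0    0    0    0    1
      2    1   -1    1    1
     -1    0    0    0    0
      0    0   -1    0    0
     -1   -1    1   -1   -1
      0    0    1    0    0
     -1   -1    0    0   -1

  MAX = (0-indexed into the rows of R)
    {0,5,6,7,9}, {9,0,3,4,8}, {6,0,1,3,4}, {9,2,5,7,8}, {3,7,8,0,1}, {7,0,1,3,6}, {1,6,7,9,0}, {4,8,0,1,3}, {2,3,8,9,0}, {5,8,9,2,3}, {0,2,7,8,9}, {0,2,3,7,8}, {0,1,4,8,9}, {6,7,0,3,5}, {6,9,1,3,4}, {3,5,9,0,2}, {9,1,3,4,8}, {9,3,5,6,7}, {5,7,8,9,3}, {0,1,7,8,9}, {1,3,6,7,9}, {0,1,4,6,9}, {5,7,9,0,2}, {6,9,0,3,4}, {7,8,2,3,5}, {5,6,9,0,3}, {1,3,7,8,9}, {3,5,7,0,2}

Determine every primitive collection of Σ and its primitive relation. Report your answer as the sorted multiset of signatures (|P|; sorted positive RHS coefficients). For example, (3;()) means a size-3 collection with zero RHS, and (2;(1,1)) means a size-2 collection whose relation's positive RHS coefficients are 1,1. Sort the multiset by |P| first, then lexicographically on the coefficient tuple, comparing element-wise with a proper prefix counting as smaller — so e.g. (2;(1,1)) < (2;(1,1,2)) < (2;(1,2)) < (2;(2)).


Primitive collections (11):

  {1,5}:  v_{1} + v_{5} = 0  ⟹  sig = (2;())
  {6,8}:  v_{6} + v_{8} = 0  ⟹  sig = (2;())
  {4,7}:  v_{4} + v_{7} = v_{1}  ⟹  sig = (2;(1))
  {1,2}:  v_{1} + v_{2} = v_{0} + v_{8}  ⟹  sig = (2;(1,1))
  {2,6}:  v_{2} + v_{6} = v_{0} + v_{5}  ⟹  sig = (2;(1,1))
  {4,5}:  v_{4} + v_{5} = v_{0} + v_{3} + v_{9}  ⟹  sig = (2;(1,1,1))
  {2,4}:  v_{2} + v_{4} = 2·v_{0} + v_{3} + v_{8} + v_{9}  ⟹  sig = (2;(1,1,1,2))
  {0,5,8}:  v_{0} + v_{5} + v_{8} = v_{2}  ⟹  sig = (3;(1))
  {0,3,7,9}:  v_{0} + v_{3} + v_{7} + v_{9} = 0  ⟹  sig = (4;())
  {0,1,3,9}:  v_{0} + v_{1} + v_{3} + v_{9} = v_{4}  ⟹  sig = (4;(1))
  {2,3,7,9}:  v_{2} + v_{3} + v_{7} + v_{9} = v_{5} + v_{8}  ⟹  sig = (4;(1,1))

Hence PRS(X_Σ) =
{ (2;()) ×2,  (2;(1)),  (2;(1,1)) ×2,  (2;(1,1,1)),  (2;(1,1,1,2)),  (3;(1)),  (4;()),  (4;(1)),  (4;(1,1)) }


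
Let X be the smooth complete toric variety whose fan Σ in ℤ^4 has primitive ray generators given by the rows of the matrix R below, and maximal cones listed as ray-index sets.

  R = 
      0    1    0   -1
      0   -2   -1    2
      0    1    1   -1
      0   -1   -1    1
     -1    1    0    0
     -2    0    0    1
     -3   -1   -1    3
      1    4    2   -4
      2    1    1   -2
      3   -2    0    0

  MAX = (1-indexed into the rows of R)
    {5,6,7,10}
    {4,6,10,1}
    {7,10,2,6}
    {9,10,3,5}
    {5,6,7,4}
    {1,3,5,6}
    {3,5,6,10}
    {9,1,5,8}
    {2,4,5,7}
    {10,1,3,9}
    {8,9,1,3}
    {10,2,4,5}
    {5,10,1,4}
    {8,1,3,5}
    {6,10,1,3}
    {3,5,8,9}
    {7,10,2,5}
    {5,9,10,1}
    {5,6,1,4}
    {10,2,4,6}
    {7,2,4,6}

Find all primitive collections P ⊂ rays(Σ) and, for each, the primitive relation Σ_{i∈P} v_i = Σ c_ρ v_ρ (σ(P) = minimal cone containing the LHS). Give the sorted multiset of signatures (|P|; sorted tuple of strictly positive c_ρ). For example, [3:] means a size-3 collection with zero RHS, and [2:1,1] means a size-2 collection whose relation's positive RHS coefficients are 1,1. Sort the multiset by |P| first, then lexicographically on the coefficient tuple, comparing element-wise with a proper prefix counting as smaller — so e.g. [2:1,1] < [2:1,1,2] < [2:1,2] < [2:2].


Δ(Σ) — 10 vertices, 20 min non-faces:

  {3,4}:  v_{3} + v_{4} = 0  →  sig = [2:]
  {1,2}:  v_{1} + v_{2} = v_{4}  →  sig = [2:1]
  {6,9}:  v_{6} + v_{9} = v_{3}  →  sig = [2:1]
  {2,8}:  v_{2} + v_{8} = v_{5} + v_{9}  →  sig = [2:1,1]
  {2,9}:  v_{2} + v_{9} = v_{5} + v_{10}  →  sig = [2:1,1]
  {1,7}:  v_{1} + v_{7} = v_{4} + v_{5} + v_{6}  →  sig = [2:1,1,1]
  {2,3}:  v_{2} + v_{3} = v_{5} + v_{6} + v_{10}  →  sig = [2:1,1,1]
  {4,8}:  v_{4} + v_{8} = v_{1} + v_{5} + v_{9}  →  sig = [2:1,1,1]
  {4,9}:  v_{4} + v_{9} = v_{1} + v_{5} + v_{10}  →  sig = [2:1,1,1]
  {6,8}:  v_{6} + v_{8} = v_{1} + 2·v_{3} + v_{5}  →  sig = [2:1,1,2]
  {7,9}:  v_{7} + v_{9} = 2·v_{5} + v_{6} + v_{10}  →  sig = [2:1,1,2]
  {7,8}:  v_{7} + v_{8} = v_{3} + 2·v_{5}  →  sig = [2:1,2]
  {3,7}:  v_{3} + v_{7} = 2·v_{5} + 2·v_{6} + v_{10}  →  sig = [2:1,2,2]
  {8,10}:  v_{8} + v_{10} = 2·v_{9}  →  sig = [2:2]
  {2,5,6}:  v_{2} + v_{5} + v_{6} = v_{7}  →  sig = [3:1]
  {4,7,10}:  v_{4} + v_{7} + v_{10} = 2·v_{2}  →  sig = [3:2]
  {1,5,6,10}:  v_{1} + v_{5} + v_{6} + v_{10} = 0  →  sig = [4:]
  {1,3,5,9}:  v_{1} + v_{3} + v_{5} + v_{9} = v_{8}  →  sig = [4:1]
  {1,3,5,10}:  v_{1} + v_{3} + v_{5} + v_{10} = v_{9}  →  sig = [4:1]
  {4,5,6,10}:  v_{4} + v_{5} + v_{6} + v_{10} = v_{2}  →  sig = [4:1]

so the primitive-relation signature multiset is
[[2:], [2:1], [2:1], [2:1,1], [2:1,1], [2:1,1,1], [2:1,1,1], [2:1,1,1], [2:1,1,1], [2:1,1,2], [2:1,1,2], [2:1,2], [2:1,2,2], [2:2], [3:1], [3:2], [4:], [4:1], [4:1], [4:1]]


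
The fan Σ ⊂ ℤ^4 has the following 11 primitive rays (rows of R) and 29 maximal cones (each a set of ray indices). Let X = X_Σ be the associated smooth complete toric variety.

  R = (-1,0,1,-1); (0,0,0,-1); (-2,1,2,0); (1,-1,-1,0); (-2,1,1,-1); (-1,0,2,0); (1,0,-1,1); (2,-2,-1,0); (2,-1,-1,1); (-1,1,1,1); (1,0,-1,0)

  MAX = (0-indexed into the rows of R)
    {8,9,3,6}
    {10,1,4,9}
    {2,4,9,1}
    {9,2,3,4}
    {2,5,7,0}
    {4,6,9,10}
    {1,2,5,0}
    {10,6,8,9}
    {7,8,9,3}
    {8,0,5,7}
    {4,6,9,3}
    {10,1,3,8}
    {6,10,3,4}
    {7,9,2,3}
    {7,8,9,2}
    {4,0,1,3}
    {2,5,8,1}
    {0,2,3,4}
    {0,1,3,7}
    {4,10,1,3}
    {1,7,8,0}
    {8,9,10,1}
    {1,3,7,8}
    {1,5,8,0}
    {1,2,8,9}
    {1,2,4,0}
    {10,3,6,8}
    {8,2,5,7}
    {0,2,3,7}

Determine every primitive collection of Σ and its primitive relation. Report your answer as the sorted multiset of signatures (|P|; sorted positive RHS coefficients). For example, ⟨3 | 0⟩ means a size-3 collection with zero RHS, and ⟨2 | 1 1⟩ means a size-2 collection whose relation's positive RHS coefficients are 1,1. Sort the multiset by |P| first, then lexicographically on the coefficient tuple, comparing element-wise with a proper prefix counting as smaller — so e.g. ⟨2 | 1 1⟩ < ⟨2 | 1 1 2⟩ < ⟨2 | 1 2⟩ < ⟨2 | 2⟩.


Primitive collections (24):

  {0,6}:  v_{0} + v_{6} = 0 ; sig = ⟨2 | 0⟩
  {4,8}:  v_{4} + v_{8} = 0 ; sig = ⟨2 | 0⟩
  {0,9}:  v_{0} + v_{9} = v_{2} ; sig = ⟨2 | 1⟩
  {0,10}:  v_{0} + v_{10} = v_{1} ; sig = ⟨2 | 1⟩
  {1,6}:  v_{1} + v_{6} = v_{10} ; sig = ⟨2 | 1⟩
  {2,6}:  v_{2} + v_{6} = v_{9} ; sig = ⟨2 | 1⟩
  {2,10}:  v_{2} + v_{10} = v_{1} + v_{9} ; sig = ⟨2 | 1 1⟩
  {3,5}:  v_{3} + v_{5} = v_{2} + v_{7} ; sig = ⟨2 | 1 1⟩
  {4,5}:  v_{4} + v_{5} = v_{0} + v_{2} ; sig = ⟨2 | 1 1⟩
  {4,7}:  v_{4} + v_{7} = v_{0} + v_{3} ; sig = ⟨2 | 1 1⟩
  {5,6}:  v_{5} + v_{6} = v_{2} + v_{8} ; sig = ⟨2 | 1 1⟩
  {6,7}:  v_{6} + v_{7} = v_{3} + v_{8} ; sig = ⟨2 | 1 1⟩
  {5,10}:  v_{5} + v_{10} = v_{1} + v_{2} + v_{8} ; sig = ⟨2 | 1 1 1⟩
  {7,10}:  v_{7} + v_{10} = v_{1} + v_{3} + v_{8} ; sig = ⟨2 | 1 1 1⟩
  {5,9}:  v_{5} + v_{9} = 2·v_{2} + v_{8} ; sig = ⟨2 | 1 2⟩
  {1,3,9}:  v_{1} + v_{3} + v_{9} = 0 ; sig = ⟨3 | 0⟩
  {0,2,8}:  v_{0} + v_{2} + v_{8} = v_{5} ; sig = ⟨3 | 1⟩
  {0,3,8}:  v_{0} + v_{3} + v_{8} = v_{7} ; sig = ⟨3 | 1⟩
  {1,2,3}:  v_{1} + v_{2} + v_{3} = v_{0} ; sig = ⟨3 | 1⟩
  {3,9,10}:  v_{3} + v_{9} + v_{10} = v_{6} ; sig = ⟨3 | 1⟩
  {1,7,9}:  v_{1} + v_{7} + v_{9} = v_{0} + v_{8} ; sig = ⟨3 | 1 1⟩
  {2,3,8}:  v_{2} + v_{3} + v_{8} = v_{7} + v_{9} ; sig = ⟨3 | 1 1⟩
  {1,2,7}:  v_{1} + v_{2} + v_{7} = 2·v_{0} + v_{8} ; sig = ⟨3 | 1 2⟩
  {1,5,7}:  v_{1} + v_{5} + v_{7} = 3·v_{0} + 2·v_{8} ; sig = ⟨3 | 2 3⟩

Hence PRS(X_Σ) =
    ⟨2 | 0⟩
    ⟨2 | 0⟩
    ⟨2 | 1⟩
    ⟨2 | 1⟩
    ⟨2 | 1⟩
    ⟨2 | 1⟩
    ⟨2 | 1 1⟩
    ⟨2 | 1 1⟩
    ⟨2 | 1 1⟩
    ⟨2 | 1 1⟩
    ⟨2 | 1 1⟩
    ⟨2 | 1 1⟩
    ⟨2 | 1 1 1⟩
    ⟨2 | 1 1 1⟩
    ⟨2 | 1 2⟩
    ⟨3 | 0⟩
    ⟨3 | 1⟩
    ⟨3 | 1⟩
    ⟨3 | 1⟩
    ⟨3 | 1⟩
    ⟨3 | 1 1⟩
    ⟨3 | 1 1⟩
    ⟨3 | 1 2⟩
    ⟨3 | 2 3⟩


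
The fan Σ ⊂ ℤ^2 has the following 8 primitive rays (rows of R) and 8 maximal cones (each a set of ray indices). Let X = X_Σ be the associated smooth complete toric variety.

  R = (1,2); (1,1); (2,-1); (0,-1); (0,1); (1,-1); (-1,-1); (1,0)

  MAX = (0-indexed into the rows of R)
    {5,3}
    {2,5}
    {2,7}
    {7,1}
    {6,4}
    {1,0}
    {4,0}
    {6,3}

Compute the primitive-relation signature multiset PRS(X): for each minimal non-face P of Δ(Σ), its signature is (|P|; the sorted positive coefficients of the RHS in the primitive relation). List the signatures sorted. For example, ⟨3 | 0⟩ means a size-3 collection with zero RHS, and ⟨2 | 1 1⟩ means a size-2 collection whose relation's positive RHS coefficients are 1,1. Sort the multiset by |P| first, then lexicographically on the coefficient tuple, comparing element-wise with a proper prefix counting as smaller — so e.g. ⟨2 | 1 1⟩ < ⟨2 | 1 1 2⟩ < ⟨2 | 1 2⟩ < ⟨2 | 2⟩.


Δ(Σ) — 8 vertices, 20 min non-faces:

  • {1,6}:  v_{1} + v_{6} = 0  →  sig = ⟨2 | 0⟩
  • {3,4}:  v_{3} + v_{4} = 0  →  sig = ⟨2 | 0⟩
  • {0,3}:  v_{0} + v_{3} = v_{1}  →  sig = ⟨2 | 1⟩
  • {0,6}:  v_{0} + v_{6} = v_{4}  →  sig = ⟨2 | 1⟩
  • {1,3}:  v_{1} + v_{3} = v_{7}  →  sig = ⟨2 | 1⟩
  • {1,4}:  v_{1} + v_{4} = v_{0}  →  sig = ⟨2 | 1⟩
  • {3,7}:  v_{3} + v_{7} = v_{5}  →  sig = ⟨2 | 1⟩
  • {4,5}:  v_{4} + v_{5} = v_{7}  →  sig = ⟨2 | 1⟩
  • {4,7}:  v_{4} + v_{7} = v_{1}  →  sig = ⟨2 | 1⟩
  • {5,7}:  v_{5} + v_{7} = v_{2}  →  sig = ⟨2 | 1⟩
  • {6,7}:  v_{6} + v_{7} = v_{3}  →  sig = ⟨2 | 1⟩
  • {0,5}:  v_{0} + v_{5} = v_{1} + v_{7}  →  sig = ⟨2 | 1 1⟩
  • {2,6}:  v_{2} + v_{6} = v_{3} + v_{5}  →  sig = ⟨2 | 1 1⟩
  • {0,2}:  v_{0} + v_{2} = v_{1} + 2·v_{7}  →  sig = ⟨2 | 1 2⟩
  • {0,7}:  v_{0} + v_{7} = 2·v_{1}  →  sig = ⟨2 | 2⟩
  • {1,5}:  v_{1} + v_{5} = 2·v_{7}  →  sig = ⟨2 | 2⟩
  • {2,3}:  v_{2} + v_{3} = 2·v_{5}  →  sig = ⟨2 | 2⟩
  • {2,4}:  v_{2} + v_{4} = 2·v_{7}  →  sig = ⟨2 | 2⟩
  • {5,6}:  v_{5} + v_{6} = 2·v_{3}  →  sig = ⟨2 | 2⟩
  • {1,2}:  v_{1} + v_{2} = 3·v_{7}  →  sig = ⟨2 | 3⟩

Sorted signature multiset PRS(X):
    |P|=2: 20 collections, coeffs (), (), (1), (1), (1), (1), (1), (1), (1), (1), (1), (1,1), (1,1), (1,2), (2), (2), (2), (2), (2), (3)


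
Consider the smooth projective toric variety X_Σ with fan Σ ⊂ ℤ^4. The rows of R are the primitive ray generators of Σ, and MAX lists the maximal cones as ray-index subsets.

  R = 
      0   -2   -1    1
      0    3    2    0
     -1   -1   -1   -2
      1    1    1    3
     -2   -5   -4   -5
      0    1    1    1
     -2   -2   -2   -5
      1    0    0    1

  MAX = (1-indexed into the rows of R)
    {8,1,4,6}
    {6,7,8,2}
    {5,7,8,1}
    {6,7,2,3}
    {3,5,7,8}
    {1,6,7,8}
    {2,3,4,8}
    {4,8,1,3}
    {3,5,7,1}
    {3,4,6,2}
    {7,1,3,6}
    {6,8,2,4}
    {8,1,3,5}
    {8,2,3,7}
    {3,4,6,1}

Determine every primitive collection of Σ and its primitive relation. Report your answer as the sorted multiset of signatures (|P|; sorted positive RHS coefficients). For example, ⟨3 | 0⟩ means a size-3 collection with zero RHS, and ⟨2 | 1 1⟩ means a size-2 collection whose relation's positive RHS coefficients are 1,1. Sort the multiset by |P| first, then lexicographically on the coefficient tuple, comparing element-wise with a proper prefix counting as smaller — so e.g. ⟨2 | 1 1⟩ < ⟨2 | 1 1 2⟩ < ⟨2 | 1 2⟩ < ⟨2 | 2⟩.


Minimal non-faces — 7 found among 8 rays, 15 max cones:

  {1,2}:  v_{1} + v_{2} = v_{6} — sig = ⟨2 | 1⟩
  {2,5}:  v_{2} + v_{5} = v_{7} — sig = ⟨2 | 1⟩
  {4,7}:  v_{4} + v_{7} = v_{3} — sig = ⟨2 | 1⟩
  {5,6}:  v_{5} + v_{6} = v_{1} + v_{7} — sig = ⟨2 | 1 1⟩
  {4,5}:  v_{4} + v_{5} = v_{1} + 2·v_{3} + v_{8} — sig = ⟨2 | 1 1 2⟩
  {3,6,8}:  v_{3} + v_{6} + v_{8} = 0 — sig = ⟨3 | 0⟩
  {1,3,7,8}:  v_{1} + v_{3} + v_{7} + v_{8} = v_{5} — sig = ⟨4 | 1⟩

Hence PRS(X_Σ) =
{ ⟨2 | 1⟩ ×3,  ⟨2 | 1 1⟩,  ⟨2 | 1 1 2⟩,  ⟨3 | 0⟩,  ⟨4 | 1⟩ }


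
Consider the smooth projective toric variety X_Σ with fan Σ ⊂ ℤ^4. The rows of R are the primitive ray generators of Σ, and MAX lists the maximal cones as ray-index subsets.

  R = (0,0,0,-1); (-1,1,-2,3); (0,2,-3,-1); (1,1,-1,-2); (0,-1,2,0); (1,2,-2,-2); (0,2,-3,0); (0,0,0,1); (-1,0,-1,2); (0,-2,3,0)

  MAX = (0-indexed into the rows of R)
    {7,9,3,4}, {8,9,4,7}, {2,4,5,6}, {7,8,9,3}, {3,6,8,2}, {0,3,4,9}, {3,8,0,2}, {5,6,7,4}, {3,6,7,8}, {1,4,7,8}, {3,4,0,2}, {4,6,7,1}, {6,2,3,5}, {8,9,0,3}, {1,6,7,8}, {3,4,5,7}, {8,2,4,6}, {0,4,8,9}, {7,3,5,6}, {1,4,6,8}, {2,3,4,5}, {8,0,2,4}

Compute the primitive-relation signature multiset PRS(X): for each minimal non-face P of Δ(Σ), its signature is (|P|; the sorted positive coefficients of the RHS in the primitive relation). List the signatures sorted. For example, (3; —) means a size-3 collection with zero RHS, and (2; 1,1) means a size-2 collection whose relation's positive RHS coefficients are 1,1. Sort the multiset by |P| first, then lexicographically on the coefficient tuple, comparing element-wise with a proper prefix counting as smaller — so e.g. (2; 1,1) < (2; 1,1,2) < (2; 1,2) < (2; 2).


|primitive collections| = 16. Relations:

  {0,7}:  v_{0} + v_{7} = 0  ⟹  sig = (2; —)
  {6,9}:  v_{6} + v_{9} = 0  ⟹  sig = (2; —)
  {0,6}:  v_{0} + v_{6} = v_{2}  ⟹  sig = (2; 1)
  {2,7}:  v_{2} + v_{7} = v_{6}  ⟹  sig = (2; 1)
  {2,9}:  v_{2} + v_{9} = v_{0}  ⟹  sig = (2; 1)
  {5,8}:  v_{5} + v_{8} = v_{6}  ⟹  sig = (2; 1)
  {1,3}:  v_{1} + v_{3} = v_{6} + v_{7}  ⟹  sig = (2; 1,1)
  {5,9}:  v_{5} + v_{9} = v_{3} + v_{4}  ⟹  sig = (2; 1,1)
  {0,1}:  v_{0} + v_{1} = v_{4} + v_{6} + v_{8}  ⟹  sig = (2; 1,1,1)
  {0,5}:  v_{0} + v_{5} = v_{2} + v_{3} + v_{4}  ⟹  sig = (2; 1,1,1)
  {1,9}:  v_{1} + v_{9} = v_{4} + v_{7} + v_{8}  ⟹  sig = (2; 1,1,1)
  {1,2}:  v_{1} + v_{2} = v_{4} + 2·v_{6} + v_{8}  ⟹  sig = (2; 1,1,2)
  {1,5}:  v_{1} + v_{5} = v_{4} + 2·v_{6} + v_{7}  ⟹  sig = (2; 1,1,2)
  {3,4,8}:  v_{3} + v_{4} + v_{8} = 0  ⟹  sig = (3; —)
  {3,4,6}:  v_{3} + v_{4} + v_{6} = v_{5}  ⟹  sig = (3; 1)
  {4,6,7,8}:  v_{4} + v_{6} + v_{7} + v_{8} = v_{1}  ⟹  sig = (4; 1)

so the primitive-relation signature multiset is
    |P|=2: 13 collections, coeffs (), (), (1), (1), (1), (1), (1,1), (1,1), (1,1,1), (1,1,1), (1,1,1), (1,1,2), (1,1,2)
    |P|=3: 2 collections, coeffs (), (1)
    |P|=4: 1 collection, coeffs (1)


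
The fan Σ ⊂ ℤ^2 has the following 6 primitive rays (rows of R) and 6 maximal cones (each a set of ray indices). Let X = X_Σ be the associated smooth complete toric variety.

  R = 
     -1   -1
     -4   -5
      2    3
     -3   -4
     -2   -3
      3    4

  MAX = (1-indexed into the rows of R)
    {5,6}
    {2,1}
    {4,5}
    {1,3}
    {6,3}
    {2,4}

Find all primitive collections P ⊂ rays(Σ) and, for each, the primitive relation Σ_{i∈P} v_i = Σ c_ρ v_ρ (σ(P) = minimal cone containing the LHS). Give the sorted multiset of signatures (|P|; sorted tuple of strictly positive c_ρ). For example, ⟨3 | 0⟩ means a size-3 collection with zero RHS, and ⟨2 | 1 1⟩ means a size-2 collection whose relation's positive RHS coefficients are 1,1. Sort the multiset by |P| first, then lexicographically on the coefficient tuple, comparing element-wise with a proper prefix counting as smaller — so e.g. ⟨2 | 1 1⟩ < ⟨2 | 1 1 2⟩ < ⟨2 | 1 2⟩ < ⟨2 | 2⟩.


Minimal non-faces — 9 found among 6 rays, 6 max cones:

  • {3,5}:  v_{3} + v_{5} = 0  ⟹  sig = ⟨2 | 0⟩
  • {4,6}:  v_{4} + v_{6} = 0  ⟹  sig = ⟨2 | 0⟩
  • {1,4}:  v_{1} + v_{4} = v_{2}  ⟹  sig = ⟨2 | 1⟩
  • {1,5}:  v_{1} + v_{5} = v_{4}  ⟹  sig = ⟨2 | 1⟩
  • {1,6}:  v_{1} + v_{6} = v_{3}  ⟹  sig = ⟨2 | 1⟩
  • {2,6}:  v_{2} + v_{6} = v_{1}  ⟹  sig = ⟨2 | 1⟩
  • {3,4}:  v_{3} + v_{4} = v_{1}  ⟹  sig = ⟨2 | 1⟩
  • {2,3}:  v_{2} + v_{3} = 2·v_{1}  ⟹  sig = ⟨2 | 2⟩
  • {2,5}:  v_{2} + v_{5} = 2·v_{4}  ⟹  sig = ⟨2 | 2⟩

so the primitive-relation signature multiset is
    ⟨2 | 0⟩
    ⟨2 | 0⟩
    ⟨2 | 1⟩
    ⟨2 | 1⟩
    ⟨2 | 1⟩
    ⟨2 | 1⟩
    ⟨2 | 1⟩
    ⟨2 | 2⟩
    ⟨2 | 2⟩


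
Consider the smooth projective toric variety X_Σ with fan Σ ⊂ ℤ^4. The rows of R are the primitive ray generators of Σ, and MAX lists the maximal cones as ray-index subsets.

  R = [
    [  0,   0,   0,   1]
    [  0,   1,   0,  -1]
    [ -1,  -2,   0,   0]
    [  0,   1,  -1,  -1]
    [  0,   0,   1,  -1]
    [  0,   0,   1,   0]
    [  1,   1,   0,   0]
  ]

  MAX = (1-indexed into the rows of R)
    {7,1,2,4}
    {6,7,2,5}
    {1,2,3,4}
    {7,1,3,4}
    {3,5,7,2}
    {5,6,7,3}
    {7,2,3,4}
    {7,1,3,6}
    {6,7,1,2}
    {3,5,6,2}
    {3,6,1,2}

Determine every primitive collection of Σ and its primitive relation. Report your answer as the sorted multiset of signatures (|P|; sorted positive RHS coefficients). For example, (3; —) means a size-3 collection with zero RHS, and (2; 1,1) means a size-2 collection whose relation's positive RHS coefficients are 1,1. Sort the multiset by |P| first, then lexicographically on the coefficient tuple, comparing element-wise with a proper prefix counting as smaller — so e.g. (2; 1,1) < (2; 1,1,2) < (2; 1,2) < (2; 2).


The 5 primitive collections of Σ (r=7, n=4):

  P={1,5}:  v_{1} + v_{5} = v_{6}  ⟹  sig = (2; 1)
  P={4,6}:  v_{4} + v_{6} = v_{2}  ⟹  sig = (2; 1)
  P={4,5}:  v_{4} + v_{5} = 2·v_{2} + v_{3} + v_{7}  ⟹  sig = (2; 1,1,2)
  P={1,2,3,7}:  v_{1} + v_{2} + v_{3} + v_{7} = 0  ⟹  sig = (4; —)
  P={2,3,6,7}:  v_{2} + v_{3} + v_{6} + v_{7} = v_{5}  ⟹  sig = (4; 1)

Hence PRS(X_Σ) =
    |P|=2: 3 collections, coeffs (1), (1), (1,1,2)
    |P|=4: 2 collections, coeffs (), (1)


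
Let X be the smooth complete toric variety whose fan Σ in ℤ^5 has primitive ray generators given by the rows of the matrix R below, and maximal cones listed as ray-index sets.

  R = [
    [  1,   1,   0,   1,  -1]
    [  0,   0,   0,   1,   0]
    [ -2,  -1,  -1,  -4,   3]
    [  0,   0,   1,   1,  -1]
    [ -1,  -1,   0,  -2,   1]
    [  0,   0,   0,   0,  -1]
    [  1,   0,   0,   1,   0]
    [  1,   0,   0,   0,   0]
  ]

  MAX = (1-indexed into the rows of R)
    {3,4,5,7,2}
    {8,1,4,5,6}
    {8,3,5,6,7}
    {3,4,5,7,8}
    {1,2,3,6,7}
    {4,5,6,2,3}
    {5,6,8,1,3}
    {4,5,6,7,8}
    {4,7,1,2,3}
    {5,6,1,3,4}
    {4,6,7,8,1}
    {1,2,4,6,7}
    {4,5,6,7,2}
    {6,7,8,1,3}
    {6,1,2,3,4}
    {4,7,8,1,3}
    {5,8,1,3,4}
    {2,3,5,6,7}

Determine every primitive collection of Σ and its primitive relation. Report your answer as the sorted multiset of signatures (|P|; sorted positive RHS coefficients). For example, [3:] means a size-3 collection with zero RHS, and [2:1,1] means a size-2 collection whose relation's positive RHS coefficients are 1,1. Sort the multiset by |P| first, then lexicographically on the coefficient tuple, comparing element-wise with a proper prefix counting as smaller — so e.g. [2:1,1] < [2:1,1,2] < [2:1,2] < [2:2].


Minimal non-faces — 5 found among 8 rays, 18 max cones:

  • {2,8}:  v_{2} + v_{8} = v_{7}  →  sig = [2:1]
  • {1,2,5}:  v_{1} + v_{2} + v_{5} = 0  →  sig = [3:]
  • {1,5,7}:  v_{1} + v_{5} + v_{7} = v_{8}  →  sig = [3:1]
  • {3,4,6,7}:  v_{3} + v_{4} + v_{6} + v_{7} = v_{5}  →  sig = [4:1]
  • {3,4,6,8}:  v_{3} + v_{4} + v_{6} + v_{8} = v_{1} + 2·v_{5}  →  sig = [4:1,2]

Signatures (|P|; sorted positive RHS coefficients), sorted:
{ [2:1],  [3:],  [3:1],  [4:1],  [4:1,2] }
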